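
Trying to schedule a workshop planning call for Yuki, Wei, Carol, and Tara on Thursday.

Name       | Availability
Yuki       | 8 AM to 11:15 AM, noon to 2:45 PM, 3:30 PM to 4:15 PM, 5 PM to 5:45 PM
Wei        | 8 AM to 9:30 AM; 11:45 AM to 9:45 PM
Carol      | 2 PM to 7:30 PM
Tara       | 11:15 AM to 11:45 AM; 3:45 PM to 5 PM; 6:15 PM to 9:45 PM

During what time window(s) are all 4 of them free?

Yuki ∩ Wei: 08:00-09:30, 12:00-14:45, 15:30-16:15, 17:00-17:45.
Yuki ∩ Wei ∩ Carol: 14:00-14:45, 15:30-16:15, 17:00-17:45.
Yuki ∩ Wei ∩ Carol ∩ Tara: 15:45-16:15.

15:45-16:15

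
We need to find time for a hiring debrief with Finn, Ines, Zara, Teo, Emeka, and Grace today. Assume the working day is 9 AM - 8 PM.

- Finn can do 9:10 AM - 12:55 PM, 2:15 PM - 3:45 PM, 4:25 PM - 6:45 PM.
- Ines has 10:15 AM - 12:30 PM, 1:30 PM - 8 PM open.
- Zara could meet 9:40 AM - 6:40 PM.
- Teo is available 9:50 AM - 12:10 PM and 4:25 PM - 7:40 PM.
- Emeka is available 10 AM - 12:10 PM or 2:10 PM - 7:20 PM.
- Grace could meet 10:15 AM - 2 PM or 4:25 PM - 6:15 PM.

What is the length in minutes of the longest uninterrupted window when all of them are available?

Finn ∩ Ines: 10:15-12:30, 14:15-15:45, 16:25-18:45.
Finn ∩ Ines ∩ Zara: 10:15-12:30, 14:15-15:45, 16:25-18:40.
Finn ∩ Ines ∩ Zara ∩ Teo: 10:15-12:10, 16:25-18:40.
Finn ∩ Ines ∩ Zara ∩ Teo ∩ Emeka: 10:15-12:10, 16:25-18:40.
Finn ∩ Ines ∩ Zara ∩ Teo ∩ Emeka ∩ Grace: 10:15-12:10, 16:25-18:15.
Those are the intersection windows.
The longest is 10:15-12:10 at 115 minutes.

115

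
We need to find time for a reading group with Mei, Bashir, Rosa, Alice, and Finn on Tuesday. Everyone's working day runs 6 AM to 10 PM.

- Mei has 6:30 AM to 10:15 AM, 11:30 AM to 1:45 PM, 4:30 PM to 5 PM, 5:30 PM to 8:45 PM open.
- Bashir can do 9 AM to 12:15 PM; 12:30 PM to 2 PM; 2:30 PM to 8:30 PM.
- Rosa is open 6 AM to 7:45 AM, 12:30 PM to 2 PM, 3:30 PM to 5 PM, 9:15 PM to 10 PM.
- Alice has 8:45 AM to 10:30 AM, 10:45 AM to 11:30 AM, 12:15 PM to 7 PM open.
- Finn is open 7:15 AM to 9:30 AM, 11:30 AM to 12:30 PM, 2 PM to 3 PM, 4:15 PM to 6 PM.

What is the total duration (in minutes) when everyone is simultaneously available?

Mei ∩ Bashir: 09:00-10:15, 11:30-12:15, 12:30-13:45, 16:30-17:00, 17:30-20:30.
Mei ∩ Bashir ∩ Rosa: 12:30-13:45, 16:30-17:00.
Mei ∩ Bashir ∩ Rosa ∩ Alice: 12:30-13:45, 16:30-17:00.
Mei ∩ Bashir ∩ Rosa ∩ Alice ∩ Finn: 16:30-17:00.
That's a single block of 30 minutes.

30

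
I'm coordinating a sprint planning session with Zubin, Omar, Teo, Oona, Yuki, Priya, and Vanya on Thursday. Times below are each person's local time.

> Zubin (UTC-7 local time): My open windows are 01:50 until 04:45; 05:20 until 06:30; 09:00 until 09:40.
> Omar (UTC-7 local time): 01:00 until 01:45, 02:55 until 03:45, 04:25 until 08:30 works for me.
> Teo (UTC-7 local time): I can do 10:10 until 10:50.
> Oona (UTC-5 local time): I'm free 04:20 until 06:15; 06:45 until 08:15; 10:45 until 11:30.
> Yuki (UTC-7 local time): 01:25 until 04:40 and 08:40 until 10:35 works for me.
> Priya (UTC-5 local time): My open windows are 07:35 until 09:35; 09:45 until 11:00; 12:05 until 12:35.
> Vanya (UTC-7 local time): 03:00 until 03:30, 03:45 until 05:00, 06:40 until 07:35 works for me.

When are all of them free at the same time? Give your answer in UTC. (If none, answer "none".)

Zubin in UTC: 08:50-11:45, 12:20-13:30, 16:00-16:40 (add 7h to convert from UTC-7).
Omar in UTC: 08:00-08:45, 09:55-10:45, 11:25-15:30 (add 7h to convert from UTC-7).
Teo in UTC: 17:10-17:50 (add 7h to convert from UTC-7).
Oona in UTC: 09:20-11:15, 11:45-13:15, 15:45-16:30 (add 5h to convert from UTC-5).
Yuki in UTC: 08:25-11:40, 15:40-17:35 (add 7h to convert from UTC-7).
Priya in UTC: 12:35-14:35, 14:45-16:00, 17:05-17:35 (add 5h to convert from UTC-5).
Vanya in UTC: 10:00-10:30, 10:45-12:00, 13:40-14:35 (add 7h to convert from UTC-7).
Zubin ∩ Omar: 09:55-10:45, 11:25-11:45, 12:20-13:30.
Zubin ∩ Omar ∩ Teo: ∅.
Zubin ∩ Omar ∩ Teo ∩ Oona: ∅.
Zubin ∩ Omar ∩ Teo ∩ Oona ∩ Yuki: ∅.
Zubin ∩ Omar ∩ Teo ∩ Oona ∩ Yuki ∩ Priya: ∅.
Zubin ∩ Omar ∩ Teo ∩ Oona ∩ Yuki ∩ Priya ∩ Vanya: ∅.
There is no time when everyone is free.

none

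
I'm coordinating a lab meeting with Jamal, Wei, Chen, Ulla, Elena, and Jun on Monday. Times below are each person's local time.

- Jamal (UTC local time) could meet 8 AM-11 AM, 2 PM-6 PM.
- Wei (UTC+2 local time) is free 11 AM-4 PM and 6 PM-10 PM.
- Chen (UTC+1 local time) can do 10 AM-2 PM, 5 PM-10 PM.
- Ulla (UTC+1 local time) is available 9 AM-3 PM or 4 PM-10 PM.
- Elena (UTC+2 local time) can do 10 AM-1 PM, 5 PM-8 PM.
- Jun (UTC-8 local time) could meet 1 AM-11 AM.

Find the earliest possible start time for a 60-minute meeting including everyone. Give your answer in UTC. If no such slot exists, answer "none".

09:00

Jamal in UTC: 08:00-11:00, 14:00-18:00.
Wei in UTC: 09:00-14:00, 16:00-20:00 (subtract 2h to convert from UTC+2).
Chen in UTC: 09:00-13:00, 16:00-21:00 (subtract 1h to convert from UTC+1).
Ulla in UTC: 08:00-14:00, 15:00-21:00 (subtract 1h to convert from UTC+1).
Elena in UTC: 08:00-11:00, 15:00-18:00 (subtract 2h to convert from UTC+2).
Jun in UTC: 09:00-19:00 (add 8h to convert from UTC-8).
Jamal ∩ Wei: 09:00-11:00, 16:00-18:00.
Jamal ∩ Wei ∩ Chen: 09:00-11:00, 16:00-18:00.
Jamal ∩ Wei ∩ Chen ∩ Ulla: 09:00-11:00, 16:00-18:00.
Jamal ∩ Wei ∩ Chen ∩ Ulla ∩ Elena: 09:00-11:00, 16:00-18:00.
Jamal ∩ Wei ∩ Chen ∩ Ulla ∩ Elena ∩ Jun: 09:00-11:00, 16:00-18:00.
The first common window of at least 60 minutes is 09:00-11:00, so the earliest start is 09:00.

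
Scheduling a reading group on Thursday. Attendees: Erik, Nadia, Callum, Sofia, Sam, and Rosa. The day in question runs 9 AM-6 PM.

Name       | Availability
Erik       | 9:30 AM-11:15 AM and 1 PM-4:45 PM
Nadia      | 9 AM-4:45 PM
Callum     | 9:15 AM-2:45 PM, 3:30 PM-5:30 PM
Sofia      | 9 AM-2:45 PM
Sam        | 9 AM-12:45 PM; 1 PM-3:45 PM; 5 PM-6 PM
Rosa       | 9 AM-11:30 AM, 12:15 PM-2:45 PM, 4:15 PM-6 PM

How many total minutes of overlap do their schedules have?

210

Erik ∩ Nadia: 09:30-11:15, 13:00-16:45.
Erik ∩ Nadia ∩ Callum: 09:30-11:15, 13:00-14:45, 15:30-16:45.
Erik ∩ Nadia ∩ Callum ∩ Sofia: 09:30-11:15, 13:00-14:45.
Erik ∩ Nadia ∩ Callum ∩ Sofia ∩ Sam: 09:30-11:15, 13:00-14:45.
Erik ∩ Nadia ∩ Callum ∩ Sofia ∩ Sam ∩ Rosa: 09:30-11:15, 13:00-14:45.
Those are the intersection windows.
Summing the common windows: 105 + 105 = 210 minutes.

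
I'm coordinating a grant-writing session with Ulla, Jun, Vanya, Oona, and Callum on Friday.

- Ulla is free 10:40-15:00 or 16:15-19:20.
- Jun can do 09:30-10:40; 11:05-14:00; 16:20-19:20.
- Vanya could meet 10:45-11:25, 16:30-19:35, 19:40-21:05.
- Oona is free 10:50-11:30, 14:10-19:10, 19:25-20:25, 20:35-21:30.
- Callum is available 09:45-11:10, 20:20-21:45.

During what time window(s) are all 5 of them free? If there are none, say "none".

Ulla ∩ Jun: 11:05-14:00, 16:20-19:20.
Ulla ∩ Jun ∩ Vanya: 11:05-11:25, 16:30-19:20.
Ulla ∩ Jun ∩ Vanya ∩ Oona: 11:05-11:25, 16:30-19:10.
Ulla ∩ Jun ∩ Vanya ∩ Oona ∩ Callum: 11:05-11:10.

11:05-11:10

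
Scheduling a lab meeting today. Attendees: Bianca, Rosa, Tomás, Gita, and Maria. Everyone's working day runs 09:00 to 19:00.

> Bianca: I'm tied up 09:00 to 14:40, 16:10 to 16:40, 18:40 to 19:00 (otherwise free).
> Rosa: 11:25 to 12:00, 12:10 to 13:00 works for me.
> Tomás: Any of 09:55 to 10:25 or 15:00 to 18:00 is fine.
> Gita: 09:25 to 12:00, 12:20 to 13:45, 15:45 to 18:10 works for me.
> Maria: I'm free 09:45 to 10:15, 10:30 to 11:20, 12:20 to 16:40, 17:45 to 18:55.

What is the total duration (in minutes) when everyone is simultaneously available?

0

Bianca free: 14:40-16:10, 16:40-18:40 (invert busy blocks within the working day).
Rosa free: 11:25-12:00, 12:10-13:00.
Tomás free: 09:55-10:25, 15:00-18:00.
Gita free: 09:25-12:00, 12:20-13:45, 15:45-18:10.
Maria free: 09:45-10:15, 10:30-11:20, 12:20-16:40, 17:45-18:55.
Bianca ∩ Rosa: ∅.
Bianca ∩ Rosa ∩ Tomás: ∅.
Bianca ∩ Rosa ∩ Tomás ∩ Gita: ∅.
Bianca ∩ Rosa ∩ Tomás ∩ Gita ∩ Maria: ∅.
There is no time when everyone is free.
There is no common window, so the total is 0 minutes.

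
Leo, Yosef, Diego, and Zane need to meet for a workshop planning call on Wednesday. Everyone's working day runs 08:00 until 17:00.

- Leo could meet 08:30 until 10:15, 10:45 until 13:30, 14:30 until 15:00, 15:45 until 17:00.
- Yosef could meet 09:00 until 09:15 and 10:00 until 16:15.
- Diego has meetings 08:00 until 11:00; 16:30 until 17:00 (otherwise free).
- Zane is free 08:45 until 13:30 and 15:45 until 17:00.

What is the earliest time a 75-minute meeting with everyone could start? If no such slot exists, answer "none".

Leo free: 08:30-10:15, 10:45-13:30, 14:30-15:00, 15:45-17:00.
Yosef free: 09:00-09:15, 10:00-16:15.
Diego free: 11:00-16:30 (invert busy blocks within the working day).
Zane free: 08:45-13:30, 15:45-17:00.
Leo ∩ Yosef: 09:00-09:15, 10:00-10:15, 10:45-13:30, 14:30-15:00, 15:45-16:15.
Leo ∩ Yosef ∩ Diego: 11:00-13:30, 14:30-15:00, 15:45-16:15.
Leo ∩ Yosef ∩ Diego ∩ Zane: 11:00-13:30, 15:45-16:15.
So the common availability across everyone is 11:00-13:30, 15:45-16:15.
The first common window of at least 75 minutes is 11:00-13:30, so the earliest start is 11:00.

11:00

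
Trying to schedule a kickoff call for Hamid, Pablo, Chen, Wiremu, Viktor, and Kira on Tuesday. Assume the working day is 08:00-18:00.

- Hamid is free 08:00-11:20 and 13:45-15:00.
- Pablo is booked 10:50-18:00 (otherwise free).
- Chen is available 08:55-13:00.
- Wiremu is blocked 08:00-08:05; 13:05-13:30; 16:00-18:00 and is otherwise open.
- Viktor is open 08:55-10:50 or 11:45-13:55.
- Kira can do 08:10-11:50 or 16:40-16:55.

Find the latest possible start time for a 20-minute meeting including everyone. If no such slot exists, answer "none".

10:30

Hamid free: 08:00-11:20, 13:45-15:00.
Pablo free: 08:00-10:50 (invert busy blocks within the working day).
Chen free: 08:55-13:00.
Wiremu free: 08:05-13:05, 13:30-16:00 (invert busy blocks within the working day).
Viktor free: 08:55-10:50, 11:45-13:55.
Kira free: 08:10-11:50, 16:40-16:55.
Hamid ∩ Pablo: 08:00-10:50.
Hamid ∩ Pablo ∩ Chen: 08:55-10:50.
Hamid ∩ Pablo ∩ Chen ∩ Wiremu: 08:55-10:50.
Hamid ∩ Pablo ∩ Chen ∩ Wiremu ∩ Viktor: 08:55-10:50.
Hamid ∩ Pablo ∩ Chen ∩ Wiremu ∩ Viktor ∩ Kira: 08:55-10:50.
So the common availability across everyone is 08:55-10:50.
The last common window of at least 20 minutes is 08:55-10:50; a 20-minute meeting can start as late as 10:30 and still end by 10:50.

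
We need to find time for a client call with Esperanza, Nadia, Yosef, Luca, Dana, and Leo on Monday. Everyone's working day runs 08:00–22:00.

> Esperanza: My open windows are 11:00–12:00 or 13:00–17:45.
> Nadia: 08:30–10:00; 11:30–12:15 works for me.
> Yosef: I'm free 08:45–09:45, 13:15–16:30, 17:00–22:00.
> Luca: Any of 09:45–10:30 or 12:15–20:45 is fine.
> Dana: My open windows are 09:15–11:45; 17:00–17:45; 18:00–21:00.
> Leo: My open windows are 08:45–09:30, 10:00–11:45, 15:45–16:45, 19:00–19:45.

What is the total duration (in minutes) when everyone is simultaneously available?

0

Esperanza ∩ Nadia: 11:30-12:00.
Esperanza ∩ Nadia ∩ Yosef: ∅.
Esperanza ∩ Nadia ∩ Yosef ∩ Luca: ∅.
Esperanza ∩ Nadia ∩ Yosef ∩ Luca ∩ Dana: ∅.
Esperanza ∩ Nadia ∩ Yosef ∩ Luca ∩ Dana ∩ Leo: ∅.
There is no time when everyone is free.
There is no common window, so the total is 0 minutes.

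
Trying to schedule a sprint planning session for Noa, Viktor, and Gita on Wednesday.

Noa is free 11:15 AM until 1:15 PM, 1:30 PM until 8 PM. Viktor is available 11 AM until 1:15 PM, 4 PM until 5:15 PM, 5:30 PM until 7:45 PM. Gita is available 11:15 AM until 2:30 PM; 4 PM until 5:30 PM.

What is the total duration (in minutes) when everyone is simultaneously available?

Noa ∩ Viktor: 11:15-13:15, 16:00-17:15, 17:30-19:45.
Noa ∩ Viktor ∩ Gita: 11:15-13:15, 16:00-17:15.
Summing the common windows: 120 + 75 = 195 minutes.

195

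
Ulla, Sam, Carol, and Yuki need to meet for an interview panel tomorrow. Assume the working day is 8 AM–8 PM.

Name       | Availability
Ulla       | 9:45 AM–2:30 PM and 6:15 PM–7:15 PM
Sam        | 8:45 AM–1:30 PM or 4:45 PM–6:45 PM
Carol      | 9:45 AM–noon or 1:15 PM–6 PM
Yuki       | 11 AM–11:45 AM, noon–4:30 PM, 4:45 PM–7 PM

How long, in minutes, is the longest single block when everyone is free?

Ulla ∩ Sam: 09:45-13:30, 18:15-18:45.
Ulla ∩ Sam ∩ Carol: 09:45-12:00, 13:15-13:30.
Ulla ∩ Sam ∩ Carol ∩ Yuki: 11:00-11:45, 13:15-13:30.
The longest is 11:00-11:45 at 45 minutes.

45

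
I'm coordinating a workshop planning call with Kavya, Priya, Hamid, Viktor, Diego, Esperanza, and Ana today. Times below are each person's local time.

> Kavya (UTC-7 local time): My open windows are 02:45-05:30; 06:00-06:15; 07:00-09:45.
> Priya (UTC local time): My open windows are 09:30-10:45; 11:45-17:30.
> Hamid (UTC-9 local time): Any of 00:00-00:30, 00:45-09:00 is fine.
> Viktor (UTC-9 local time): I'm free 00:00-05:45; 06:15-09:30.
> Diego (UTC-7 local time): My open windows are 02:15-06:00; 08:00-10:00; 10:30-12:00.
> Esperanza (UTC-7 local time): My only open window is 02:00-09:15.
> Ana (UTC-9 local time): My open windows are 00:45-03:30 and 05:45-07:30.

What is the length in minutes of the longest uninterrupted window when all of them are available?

60

Kavya in UTC: 09:45-12:30, 13:00-13:15, 14:00-16:45 (add 7h to convert from UTC-7).
Priya in UTC: 09:30-10:45, 11:45-17:30.
Hamid in UTC: 09:00-09:30, 09:45-18:00 (add 9h to convert from UTC-9).
Viktor in UTC: 09:00-14:45, 15:15-18:30 (add 9h to convert from UTC-9).
Diego in UTC: 09:15-13:00, 15:00-17:00, 17:30-19:00 (add 7h to convert from UTC-7).
Esperanza in UTC: 09:00-16:15 (add 7h to convert from UTC-7).
Ana in UTC: 09:45-12:30, 14:45-16:30 (add 9h to convert from UTC-9).
Kavya ∩ Priya: 09:45-10:45, 11:45-12:30, 13:00-13:15, 14:00-16:45.
Kavya ∩ Priya ∩ Hamid: 09:45-10:45, 11:45-12:30, 13:00-13:15, 14:00-16:45.
Kavya ∩ Priya ∩ Hamid ∩ Viktor: 09:45-10:45, 11:45-12:30, 13:00-13:15, 14:00-14:45, 15:15-16:45.
Kavya ∩ Priya ∩ Hamid ∩ Viktor ∩ Diego: 09:45-10:45, 11:45-12:30, 15:15-16:45.
Kavya ∩ Priya ∩ Hamid ∩ Viktor ∩ Diego ∩ Esperanza: 09:45-10:45, 11:45-12:30, 15:15-16:15.
Kavya ∩ Priya ∩ Hamid ∩ Viktor ∩ Diego ∩ Esperanza ∩ Ana: 09:45-10:45, 11:45-12:30, 15:15-16:15.
So the common availability across everyone is 09:45-10:45, 11:45-12:30, 15:15-16:15.
The longest is 09:45-10:45 at 60 minutes.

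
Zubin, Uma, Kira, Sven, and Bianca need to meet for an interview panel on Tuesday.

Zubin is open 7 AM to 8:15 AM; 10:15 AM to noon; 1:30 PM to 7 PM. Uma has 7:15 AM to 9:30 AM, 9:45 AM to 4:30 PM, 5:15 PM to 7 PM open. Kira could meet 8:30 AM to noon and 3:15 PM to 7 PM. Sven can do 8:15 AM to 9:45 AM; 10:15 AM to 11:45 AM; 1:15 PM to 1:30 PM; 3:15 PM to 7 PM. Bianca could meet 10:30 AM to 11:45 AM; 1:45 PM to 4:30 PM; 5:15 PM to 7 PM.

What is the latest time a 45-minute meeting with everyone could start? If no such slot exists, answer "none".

18:15

Zubin ∩ Uma: 07:15-08:15, 10:15-12:00, 13:30-16:30, 17:15-19:00.
Zubin ∩ Uma ∩ Kira: 10:15-12:00, 15:15-16:30, 17:15-19:00.
Zubin ∩ Uma ∩ Kira ∩ Sven: 10:15-11:45, 15:15-16:30, 17:15-19:00.
Zubin ∩ Uma ∩ Kira ∩ Sven ∩ Bianca: 10:30-11:45, 15:15-16:30, 17:15-19:00.
So the common availability across everyone is 10:30-11:45, 15:15-16:30, 17:15-19:00.
The last common window of at least 45 minutes is 17:15-19:00; a 45-minute meeting can start as late as 18:15 and still end by 19:00.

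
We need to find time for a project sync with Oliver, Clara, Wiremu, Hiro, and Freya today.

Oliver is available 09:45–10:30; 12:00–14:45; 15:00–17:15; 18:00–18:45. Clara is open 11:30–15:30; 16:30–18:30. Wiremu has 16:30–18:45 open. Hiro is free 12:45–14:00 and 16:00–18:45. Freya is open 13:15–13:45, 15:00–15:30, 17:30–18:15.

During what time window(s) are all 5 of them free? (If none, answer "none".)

18:00-18:15

Oliver ∩ Clara: 12:00-14:45, 15:00-15:30, 16:30-17:15, 18:00-18:30.
Oliver ∩ Clara ∩ Wiremu: 16:30-17:15, 18:00-18:30.
Oliver ∩ Clara ∩ Wiremu ∩ Hiro: 16:30-17:15, 18:00-18:30.
Oliver ∩ Clara ∩ Wiremu ∩ Hiro ∩ Freya: 18:00-18:15.
Those are the intersection windows.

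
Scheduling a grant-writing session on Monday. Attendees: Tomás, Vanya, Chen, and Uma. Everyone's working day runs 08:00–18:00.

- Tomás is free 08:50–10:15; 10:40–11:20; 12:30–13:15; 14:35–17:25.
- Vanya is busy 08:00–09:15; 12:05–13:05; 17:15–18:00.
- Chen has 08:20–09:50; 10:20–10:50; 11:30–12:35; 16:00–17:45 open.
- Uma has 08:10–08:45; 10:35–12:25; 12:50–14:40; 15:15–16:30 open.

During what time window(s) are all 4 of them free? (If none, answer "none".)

Tomás free: 08:50-10:15, 10:40-11:20, 12:30-13:15, 14:35-17:25.
Vanya free: 09:15-12:05, 13:05-17:15 (invert busy blocks within the working day).
Chen free: 08:20-09:50, 10:20-10:50, 11:30-12:35, 16:00-17:45.
Uma free: 08:10-08:45, 10:35-12:25, 12:50-14:40, 15:15-16:30.
Tomás ∩ Vanya: 09:15-10:15, 10:40-11:20, 13:05-13:15, 14:35-17:15.
Tomás ∩ Vanya ∩ Chen: 09:15-09:50, 10:40-10:50, 16:00-17:15.
Tomás ∩ Vanya ∩ Chen ∩ Uma: 10:40-10:50, 16:00-16:30.
So the common availability across everyone is 10:40-10:50, 16:00-16:30.

10:40-10:50, 16:00-16:30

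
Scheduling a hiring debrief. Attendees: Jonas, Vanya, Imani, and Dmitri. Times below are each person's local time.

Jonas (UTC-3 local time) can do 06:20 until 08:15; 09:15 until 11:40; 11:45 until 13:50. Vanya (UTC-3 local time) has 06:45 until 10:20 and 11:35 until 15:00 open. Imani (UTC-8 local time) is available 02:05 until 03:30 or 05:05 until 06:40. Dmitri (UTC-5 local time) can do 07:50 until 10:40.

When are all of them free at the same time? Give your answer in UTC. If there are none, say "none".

Jonas in UTC: 09:20-11:15, 12:15-14:40, 14:45-16:50 (add 3h to convert from UTC-3).
Vanya in UTC: 09:45-13:20, 14:35-18:00 (add 3h to convert from UTC-3).
Imani in UTC: 10:05-11:30, 13:05-14:40 (add 8h to convert from UTC-8).
Dmitri in UTC: 12:50-15:40 (add 5h to convert from UTC-5).
Jonas ∩ Vanya: 09:45-11:15, 12:15-13:20, 14:35-14:40, 14:45-16:50.
Jonas ∩ Vanya ∩ Imani: 10:05-11:15, 13:05-13:20, 14:35-14:40.
Jonas ∩ Vanya ∩ Imani ∩ Dmitri: 13:05-13:20, 14:35-14:40.

13:05-13:20, 14:35-14:40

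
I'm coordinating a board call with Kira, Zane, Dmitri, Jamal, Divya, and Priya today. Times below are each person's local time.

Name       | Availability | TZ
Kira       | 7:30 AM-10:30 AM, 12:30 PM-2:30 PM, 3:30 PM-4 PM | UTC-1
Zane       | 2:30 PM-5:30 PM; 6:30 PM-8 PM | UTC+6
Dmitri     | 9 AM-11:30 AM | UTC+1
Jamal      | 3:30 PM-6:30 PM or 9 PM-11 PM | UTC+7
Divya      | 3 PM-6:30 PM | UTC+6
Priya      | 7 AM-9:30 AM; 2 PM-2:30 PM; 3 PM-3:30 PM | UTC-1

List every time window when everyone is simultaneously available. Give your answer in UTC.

09:00-10:30

Kira in UTC: 08:30-11:30, 13:30-15:30, 16:30-17:00 (add 1h to convert from UTC-1).
Zane in UTC: 08:30-11:30, 12:30-14:00 (subtract 6h to convert from UTC+6).
Dmitri in UTC: 08:00-10:30 (subtract 1h to convert from UTC+1).
Jamal in UTC: 08:30-11:30, 14:00-16:00 (subtract 7h to convert from UTC+7).
Divya in UTC: 09:00-12:30 (subtract 6h to convert from UTC+6).
Priya in UTC: 08:00-10:30, 15:00-15:30, 16:00-16:30 (add 1h to convert from UTC-1).
Kira ∩ Zane: 08:30-11:30, 13:30-14:00.
Kira ∩ Zane ∩ Dmitri: 08:30-10:30.
Kira ∩ Zane ∩ Dmitri ∩ Jamal: 08:30-10:30.
Kira ∩ Zane ∩ Dmitri ∩ Jamal ∩ Divya: 09:00-10:30.
Kira ∩ Zane ∩ Dmitri ∩ Jamal ∩ Divya ∩ Priya: 09:00-10:30.
So the common availability across everyone is 09:00-10:30.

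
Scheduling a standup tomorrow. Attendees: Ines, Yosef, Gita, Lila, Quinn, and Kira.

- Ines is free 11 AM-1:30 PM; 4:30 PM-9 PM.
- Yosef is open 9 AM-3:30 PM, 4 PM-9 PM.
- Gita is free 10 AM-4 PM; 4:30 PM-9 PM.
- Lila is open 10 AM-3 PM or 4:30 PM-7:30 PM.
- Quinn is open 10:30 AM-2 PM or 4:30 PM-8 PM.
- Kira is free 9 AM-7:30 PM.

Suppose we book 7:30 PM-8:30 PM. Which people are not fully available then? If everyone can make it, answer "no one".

Kira, Lila, Quinn

Ines: free for 19:30-20:30. Yosef: free for 19:30-20:30. Gita: free for 19:30-20:30. Lila: not fully free for 19:30-20:30. Quinn: not fully free for 19:30-20:30. Kira: not fully free for 19:30-20:30.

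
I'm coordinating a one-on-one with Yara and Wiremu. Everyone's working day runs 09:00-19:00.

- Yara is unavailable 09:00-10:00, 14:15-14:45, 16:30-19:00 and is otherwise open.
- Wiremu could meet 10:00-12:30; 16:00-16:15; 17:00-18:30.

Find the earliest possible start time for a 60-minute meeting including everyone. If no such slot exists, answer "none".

Yara free: 10:00-14:15, 14:45-16:30 (invert busy blocks within the working day).
Wiremu free: 10:00-12:30, 16:00-16:15, 17:00-18:30.
Yara ∩ Wiremu: 10:00-12:30, 16:00-16:15.
The first common window of at least 60 minutes is 10:00-12:30, so the earliest start is 10:00.

10:00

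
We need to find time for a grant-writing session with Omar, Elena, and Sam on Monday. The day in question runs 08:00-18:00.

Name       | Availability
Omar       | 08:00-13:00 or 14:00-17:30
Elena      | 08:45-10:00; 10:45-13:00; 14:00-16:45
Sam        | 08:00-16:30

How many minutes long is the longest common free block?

Omar ∩ Elena: 08:45-10:00, 10:45-13:00, 14:00-16:45.
Omar ∩ Elena ∩ Sam: 08:45-10:00, 10:45-13:00, 14:00-16:30.
The longest is 14:00-16:30 at 150 minutes.

150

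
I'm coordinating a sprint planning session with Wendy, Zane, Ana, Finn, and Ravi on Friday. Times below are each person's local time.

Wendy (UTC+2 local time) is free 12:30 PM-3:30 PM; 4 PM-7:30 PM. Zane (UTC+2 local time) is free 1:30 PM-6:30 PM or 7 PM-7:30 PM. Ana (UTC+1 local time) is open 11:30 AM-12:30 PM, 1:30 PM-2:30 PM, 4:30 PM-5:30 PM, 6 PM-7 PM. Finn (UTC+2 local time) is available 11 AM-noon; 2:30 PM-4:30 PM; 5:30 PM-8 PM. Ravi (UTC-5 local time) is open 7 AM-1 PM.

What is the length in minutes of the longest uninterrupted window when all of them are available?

Wendy in UTC: 10:30-13:30, 14:00-17:30 (subtract 2h to convert from UTC+2).
Zane in UTC: 11:30-16:30, 17:00-17:30 (subtract 2h to convert from UTC+2).
Ana in UTC: 10:30-11:30, 12:30-13:30, 15:30-16:30, 17:00-18:00 (subtract 1h to convert from UTC+1).
Finn in UTC: 09:00-10:00, 12:30-14:30, 15:30-18:00 (subtract 2h to convert from UTC+2).
Ravi in UTC: 12:00-18:00 (add 5h to convert from UTC-5).
Wendy ∩ Zane: 11:30-13:30, 14:00-16:30, 17:00-17:30.
Wendy ∩ Zane ∩ Ana: 12:30-13:30, 15:30-16:30, 17:00-17:30.
Wendy ∩ Zane ∩ Ana ∩ Finn: 12:30-13:30, 15:30-16:30, 17:00-17:30.
Wendy ∩ Zane ∩ Ana ∩ Finn ∩ Ravi: 12:30-13:30, 15:30-16:30, 17:00-17:30.
Those are the intersection windows.
The longest is 12:30-13:30 at 60 minutes.

60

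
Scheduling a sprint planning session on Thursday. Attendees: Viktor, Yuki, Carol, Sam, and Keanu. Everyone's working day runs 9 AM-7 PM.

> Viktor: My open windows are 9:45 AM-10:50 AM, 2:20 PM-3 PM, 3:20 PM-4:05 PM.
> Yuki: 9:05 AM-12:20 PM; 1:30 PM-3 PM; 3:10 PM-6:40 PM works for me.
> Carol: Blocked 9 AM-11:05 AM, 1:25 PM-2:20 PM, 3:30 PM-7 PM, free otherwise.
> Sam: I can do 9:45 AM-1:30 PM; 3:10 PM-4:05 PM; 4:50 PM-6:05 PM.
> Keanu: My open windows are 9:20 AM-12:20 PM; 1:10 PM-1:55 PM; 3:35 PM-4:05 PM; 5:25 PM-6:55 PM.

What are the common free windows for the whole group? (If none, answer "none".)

Viktor free: 09:45-10:50, 14:20-15:00, 15:20-16:05.
Yuki free: 09:05-12:20, 13:30-15:00, 15:10-18:40.
Carol free: 11:05-13:25, 14:20-15:30 (invert busy blocks within the working day).
Sam free: 09:45-13:30, 15:10-16:05, 16:50-18:05.
Keanu free: 09:20-12:20, 13:10-13:55, 15:35-16:05, 17:25-18:55.
Viktor ∩ Yuki: 09:45-10:50, 14:20-15:00, 15:20-16:05.
Viktor ∩ Yuki ∩ Carol: 14:20-15:00, 15:20-15:30.
Viktor ∩ Yuki ∩ Carol ∩ Sam: 15:20-15:30.
Viktor ∩ Yuki ∩ Carol ∩ Sam ∩ Keanu: ∅.
There is no time when everyone is free.

none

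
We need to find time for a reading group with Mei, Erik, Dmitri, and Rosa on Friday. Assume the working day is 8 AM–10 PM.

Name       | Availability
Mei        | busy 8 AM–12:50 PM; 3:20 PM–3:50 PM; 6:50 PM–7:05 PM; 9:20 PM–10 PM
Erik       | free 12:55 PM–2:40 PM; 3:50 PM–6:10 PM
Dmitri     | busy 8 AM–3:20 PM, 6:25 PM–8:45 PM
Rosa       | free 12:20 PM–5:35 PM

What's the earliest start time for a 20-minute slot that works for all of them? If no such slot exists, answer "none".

Mei free: 12:50-15:20, 15:50-18:50, 19:05-21:20 (invert busy blocks within the working day).
Erik free: 12:55-14:40, 15:50-18:10.
Dmitri free: 15:20-18:25, 20:45-22:00 (invert busy blocks within the working day).
Rosa free: 12:20-17:35.
Mei ∩ Erik: 12:55-14:40, 15:50-18:10.
Mei ∩ Erik ∩ Dmitri: 15:50-18:10.
Mei ∩ Erik ∩ Dmitri ∩ Rosa: 15:50-17:35.
The first common window of at least 20 minutes is 15:50-17:35, so the earliest start is 15:50.

15:50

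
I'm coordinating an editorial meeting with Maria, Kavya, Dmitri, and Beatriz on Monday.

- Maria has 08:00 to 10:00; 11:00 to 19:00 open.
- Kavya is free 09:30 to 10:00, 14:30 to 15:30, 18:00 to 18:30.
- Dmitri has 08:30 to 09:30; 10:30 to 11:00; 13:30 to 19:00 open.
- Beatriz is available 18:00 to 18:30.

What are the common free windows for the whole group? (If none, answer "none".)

18:00-18:30

Maria ∩ Kavya: 09:30-10:00, 14:30-15:30, 18:00-18:30.
Maria ∩ Kavya ∩ Dmitri: 14:30-15:30, 18:00-18:30.
Maria ∩ Kavya ∩ Dmitri ∩ Beatriz: 18:00-18:30.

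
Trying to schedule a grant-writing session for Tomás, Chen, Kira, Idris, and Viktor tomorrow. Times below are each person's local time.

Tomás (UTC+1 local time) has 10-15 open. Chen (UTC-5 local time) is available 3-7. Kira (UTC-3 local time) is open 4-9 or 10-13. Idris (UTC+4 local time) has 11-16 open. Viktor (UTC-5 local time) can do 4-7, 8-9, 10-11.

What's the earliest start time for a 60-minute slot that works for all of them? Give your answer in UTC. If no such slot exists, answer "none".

Tomás in UTC: 09:00-14:00 (subtract 1h to convert from UTC+1).
Chen in UTC: 08:00-12:00 (add 5h to convert from UTC-5).
Kira in UTC: 07:00-12:00, 13:00-16:00 (add 3h to convert from UTC-3).
Idris in UTC: 07:00-12:00 (subtract 4h to convert from UTC+4).
Viktor in UTC: 09:00-12:00, 13:00-14:00, 15:00-16:00 (add 5h to convert from UTC-5).
Tomás ∩ Chen: 09:00-12:00.
Tomás ∩ Chen ∩ Kira: 09:00-12:00.
Tomás ∩ Chen ∩ Kira ∩ Idris: 09:00-12:00.
Tomás ∩ Chen ∩ Kira ∩ Idris ∩ Viktor: 09:00-12:00.
So the common availability across everyone is 09:00-12:00.
The first common window of at least 60 minutes is 09:00-12:00, so the earliest start is 09:00.

09:00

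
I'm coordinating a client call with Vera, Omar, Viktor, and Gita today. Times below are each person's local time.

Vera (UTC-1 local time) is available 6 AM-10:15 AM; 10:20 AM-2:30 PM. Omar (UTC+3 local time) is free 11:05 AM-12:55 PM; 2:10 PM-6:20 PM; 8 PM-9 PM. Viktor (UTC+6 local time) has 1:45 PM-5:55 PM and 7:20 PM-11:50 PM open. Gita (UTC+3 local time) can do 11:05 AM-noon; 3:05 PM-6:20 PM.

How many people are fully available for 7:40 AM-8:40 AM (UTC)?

1

Vera in UTC: 07:00-11:15, 11:20-15:30 (add 1h to convert from UTC-1).
Omar in UTC: 08:05-09:55, 11:10-15:20, 17:00-18:00 (subtract 3h to convert from UTC+3).
Viktor in UTC: 07:45-11:55, 13:20-17:50 (subtract 6h to convert from UTC+6).
Gita in UTC: 08:05-09:00, 12:05-15:20 (subtract 3h to convert from UTC+3).
Vera can make the full 07:40-08:40 slot — that's 1.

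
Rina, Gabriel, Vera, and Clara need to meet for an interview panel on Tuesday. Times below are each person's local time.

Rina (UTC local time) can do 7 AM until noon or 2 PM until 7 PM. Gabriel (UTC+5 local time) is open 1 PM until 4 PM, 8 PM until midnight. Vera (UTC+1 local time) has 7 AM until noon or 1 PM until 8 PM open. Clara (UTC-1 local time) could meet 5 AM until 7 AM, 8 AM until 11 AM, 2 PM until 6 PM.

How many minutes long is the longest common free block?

Rina in UTC: 07:00-12:00, 14:00-19:00.
Gabriel in UTC: 08:00-11:00, 15:00-19:00 (subtract 5h to convert from UTC+5).
Vera in UTC: 06:00-11:00, 12:00-19:00 (subtract 1h to convert from UTC+1).
Clara in UTC: 06:00-08:00, 09:00-12:00, 15:00-19:00 (add 1h to convert from UTC-1).
Rina ∩ Gabriel: 08:00-11:00, 15:00-19:00.
Rina ∩ Gabriel ∩ Vera: 08:00-11:00, 15:00-19:00.
Rina ∩ Gabriel ∩ Vera ∩ Clara: 09:00-11:00, 15:00-19:00.
So the common availability across everyone is 09:00-11:00, 15:00-19:00.
The longest is 15:00-19:00 at 240 minutes.

240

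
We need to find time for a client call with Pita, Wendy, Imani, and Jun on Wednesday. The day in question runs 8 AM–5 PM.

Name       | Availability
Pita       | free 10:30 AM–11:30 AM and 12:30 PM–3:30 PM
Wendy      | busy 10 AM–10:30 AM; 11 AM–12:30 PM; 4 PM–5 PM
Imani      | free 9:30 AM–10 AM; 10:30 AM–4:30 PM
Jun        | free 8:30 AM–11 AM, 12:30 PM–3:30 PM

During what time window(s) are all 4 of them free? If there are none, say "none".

Pita free: 10:30-11:30, 12:30-15:30.
Wendy free: 08:00-10:00, 10:30-11:00, 12:30-16:00 (invert busy blocks within the working day).
Imani free: 09:30-10:00, 10:30-16:30.
Jun free: 08:30-11:00, 12:30-15:30.
Pita ∩ Wendy: 10:30-11:00, 12:30-15:30.
Pita ∩ Wendy ∩ Imani: 10:30-11:00, 12:30-15:30.
Pita ∩ Wendy ∩ Imani ∩ Jun: 10:30-11:00, 12:30-15:30.

10:30-11:00, 12:30-15:30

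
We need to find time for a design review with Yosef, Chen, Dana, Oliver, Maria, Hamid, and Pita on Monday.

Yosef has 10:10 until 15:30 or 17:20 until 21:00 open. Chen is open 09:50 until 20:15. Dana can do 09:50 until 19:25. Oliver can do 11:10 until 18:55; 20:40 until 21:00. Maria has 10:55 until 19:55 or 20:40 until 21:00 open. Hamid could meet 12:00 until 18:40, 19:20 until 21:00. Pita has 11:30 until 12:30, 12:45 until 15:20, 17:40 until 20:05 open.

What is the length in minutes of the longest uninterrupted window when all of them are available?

155

Yosef ∩ Chen: 10:10-15:30, 17:20-20:15.
Yosef ∩ Chen ∩ Dana: 10:10-15:30, 17:20-19:25.
Yosef ∩ Chen ∩ Dana ∩ Oliver: 11:10-15:30, 17:20-18:55.
Yosef ∩ Chen ∩ Dana ∩ Oliver ∩ Maria: 11:10-15:30, 17:20-18:55.
Yosef ∩ Chen ∩ Dana ∩ Oliver ∩ Maria ∩ Hamid: 12:00-15:30, 17:20-18:40.
Yosef ∩ Chen ∩ Dana ∩ Oliver ∩ Maria ∩ Hamid ∩ Pita: 12:00-12:30, 12:45-15:20, 17:40-18:40.
Those are the intersection windows.
The longest is 12:45-15:20 at 155 minutes.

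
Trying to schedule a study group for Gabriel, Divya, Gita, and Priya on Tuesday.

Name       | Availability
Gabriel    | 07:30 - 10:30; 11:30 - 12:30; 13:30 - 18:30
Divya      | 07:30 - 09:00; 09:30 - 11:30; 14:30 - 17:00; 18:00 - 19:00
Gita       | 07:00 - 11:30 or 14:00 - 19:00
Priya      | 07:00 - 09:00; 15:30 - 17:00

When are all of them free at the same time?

07:30-09:00, 15:30-17:00

Gabriel ∩ Divya: 07:30-09:00, 09:30-10:30, 14:30-17:00, 18:00-18:30.
Gabriel ∩ Divya ∩ Gita: 07:30-09:00, 09:30-10:30, 14:30-17:00, 18:00-18:30.
Gabriel ∩ Divya ∩ Gita ∩ Priya: 07:30-09:00, 15:30-17:00.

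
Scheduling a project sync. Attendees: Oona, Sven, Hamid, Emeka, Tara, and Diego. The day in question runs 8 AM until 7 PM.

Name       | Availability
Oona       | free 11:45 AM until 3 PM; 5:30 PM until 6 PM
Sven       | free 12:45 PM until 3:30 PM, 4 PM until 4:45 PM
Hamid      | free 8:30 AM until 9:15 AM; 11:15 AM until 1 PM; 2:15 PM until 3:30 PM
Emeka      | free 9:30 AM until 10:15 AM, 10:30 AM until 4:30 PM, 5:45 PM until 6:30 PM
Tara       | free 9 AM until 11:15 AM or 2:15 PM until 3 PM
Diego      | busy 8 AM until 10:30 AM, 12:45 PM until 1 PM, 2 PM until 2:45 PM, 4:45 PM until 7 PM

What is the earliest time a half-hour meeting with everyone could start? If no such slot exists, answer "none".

none

Oona free: 11:45-15:00, 17:30-18:00.
Sven free: 12:45-15:30, 16:00-16:45.
Hamid free: 08:30-09:15, 11:15-13:00, 14:15-15:30.
Emeka free: 09:30-10:15, 10:30-16:30, 17:45-18:30.
Tara free: 09:00-11:15, 14:15-15:00.
Diego free: 10:30-12:45, 13:00-14:00, 14:45-16:45 (invert busy blocks within the working day).
Oona ∩ Sven: 12:45-15:00.
Oona ∩ Sven ∩ Hamid: 12:45-13:00, 14:15-15:00.
Oona ∩ Sven ∩ Hamid ∩ Emeka: 12:45-13:00, 14:15-15:00.
Oona ∩ Sven ∩ Hamid ∩ Emeka ∩ Tara: 14:15-15:00.
Oona ∩ Sven ∩ Hamid ∩ Emeka ∩ Tara ∩ Diego: 14:45-15:00.
No common window is at least 30 minutes long.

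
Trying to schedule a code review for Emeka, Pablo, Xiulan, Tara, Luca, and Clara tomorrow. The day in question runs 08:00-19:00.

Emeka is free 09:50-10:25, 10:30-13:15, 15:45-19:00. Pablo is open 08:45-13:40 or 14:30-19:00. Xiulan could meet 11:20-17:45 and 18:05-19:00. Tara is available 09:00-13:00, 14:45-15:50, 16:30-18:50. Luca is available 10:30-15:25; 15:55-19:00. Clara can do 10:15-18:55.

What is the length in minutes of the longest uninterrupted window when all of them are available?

100

Emeka ∩ Pablo: 09:50-10:25, 10:30-13:15, 15:45-19:00.
Emeka ∩ Pablo ∩ Xiulan: 11:20-13:15, 15:45-17:45, 18:05-19:00.
Emeka ∩ Pablo ∩ Xiulan ∩ Tara: 11:20-13:00, 15:45-15:50, 16:30-17:45, 18:05-18:50.
Emeka ∩ Pablo ∩ Xiulan ∩ Tara ∩ Luca: 11:20-13:00, 16:30-17:45, 18:05-18:50.
Emeka ∩ Pablo ∩ Xiulan ∩ Tara ∩ Luca ∩ Clara: 11:20-13:00, 16:30-17:45, 18:05-18:50.
Those are the intersection windows.
The longest is 11:20-13:00 at 100 minutes.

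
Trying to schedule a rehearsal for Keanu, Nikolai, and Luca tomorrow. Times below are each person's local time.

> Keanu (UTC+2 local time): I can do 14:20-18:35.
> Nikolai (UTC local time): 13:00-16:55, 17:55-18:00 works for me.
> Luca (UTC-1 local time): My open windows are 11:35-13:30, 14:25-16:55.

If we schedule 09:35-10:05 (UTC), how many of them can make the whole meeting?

0

Keanu in UTC: 12:20-16:35 (subtract 2h to convert from UTC+2).
Nikolai in UTC: 13:00-16:55, 17:55-18:00.
Luca in UTC: 12:35-14:30, 15:25-17:55 (add 1h to convert from UTC-1).
nobody can make the full 09:35-10:05 slot — that's 0.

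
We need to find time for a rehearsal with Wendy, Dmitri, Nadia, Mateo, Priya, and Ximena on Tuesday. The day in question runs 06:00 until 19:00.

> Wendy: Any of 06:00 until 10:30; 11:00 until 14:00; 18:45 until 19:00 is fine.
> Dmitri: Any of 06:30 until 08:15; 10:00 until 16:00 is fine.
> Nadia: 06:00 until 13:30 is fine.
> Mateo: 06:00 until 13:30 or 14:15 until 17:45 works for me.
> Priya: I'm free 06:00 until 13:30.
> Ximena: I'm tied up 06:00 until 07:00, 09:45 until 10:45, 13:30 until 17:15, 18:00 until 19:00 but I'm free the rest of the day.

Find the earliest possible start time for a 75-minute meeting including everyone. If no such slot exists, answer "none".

07:00

Wendy free: 06:00-10:30, 11:00-14:00, 18:45-19:00.
Dmitri free: 06:30-08:15, 10:00-16:00.
Nadia free: 06:00-13:30.
Mateo free: 06:00-13:30, 14:15-17:45.
Priya free: 06:00-13:30.
Ximena free: 07:00-09:45, 10:45-13:30, 17:15-18:00 (invert busy blocks within the working day).
Wendy ∩ Dmitri: 06:30-08:15, 10:00-10:30, 11:00-14:00.
Wendy ∩ Dmitri ∩ Nadia: 06:30-08:15, 10:00-10:30, 11:00-13:30.
Wendy ∩ Dmitri ∩ Nadia ∩ Mateo: 06:30-08:15, 10:00-10:30, 11:00-13:30.
Wendy ∩ Dmitri ∩ Nadia ∩ Mateo ∩ Priya: 06:30-08:15, 10:00-10:30, 11:00-13:30.
Wendy ∩ Dmitri ∩ Nadia ∩ Mateo ∩ Priya ∩ Ximena: 07:00-08:15, 11:00-13:30.
The first common window of at least 75 minutes is 07:00-08:15, so the earliest start is 07:00.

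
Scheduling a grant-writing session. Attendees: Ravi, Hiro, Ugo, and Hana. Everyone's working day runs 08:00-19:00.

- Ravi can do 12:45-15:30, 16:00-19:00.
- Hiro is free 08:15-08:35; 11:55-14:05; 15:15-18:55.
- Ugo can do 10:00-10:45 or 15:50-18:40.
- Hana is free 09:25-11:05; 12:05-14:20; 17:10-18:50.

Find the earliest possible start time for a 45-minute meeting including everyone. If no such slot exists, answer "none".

17:10

Ravi ∩ Hiro: 12:45-14:05, 15:15-15:30, 16:00-18:55.
Ravi ∩ Hiro ∩ Ugo: 16:00-18:40.
Ravi ∩ Hiro ∩ Ugo ∩ Hana: 17:10-18:40.
So the common availability across everyone is 17:10-18:40.
The first common window of at least 45 minutes is 17:10-18:40, so the earliest start is 17:10.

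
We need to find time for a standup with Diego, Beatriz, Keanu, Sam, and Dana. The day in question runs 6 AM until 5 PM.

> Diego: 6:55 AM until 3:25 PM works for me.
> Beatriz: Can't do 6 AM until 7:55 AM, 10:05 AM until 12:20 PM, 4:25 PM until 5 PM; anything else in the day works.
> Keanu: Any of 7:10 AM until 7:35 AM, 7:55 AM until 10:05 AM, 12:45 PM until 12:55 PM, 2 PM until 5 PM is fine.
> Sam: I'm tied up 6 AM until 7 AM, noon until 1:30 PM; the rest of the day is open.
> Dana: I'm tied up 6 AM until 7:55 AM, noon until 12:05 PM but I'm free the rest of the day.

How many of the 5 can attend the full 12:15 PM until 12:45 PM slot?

Diego free: 06:55-15:25.
Beatriz free: 07:55-10:05, 12:20-16:25 (invert busy blocks within the working day).
Keanu free: 07:10-07:35, 07:55-10:05, 12:45-12:55, 14:00-17:00.
Sam free: 07:00-12:00, 13:30-17:00 (invert busy blocks within the working day).
Dana free: 07:55-12:00, 12:05-17:00 (invert busy blocks within the working day).
Diego and Dana can make the full 12:15-12:45 slot — that's 2.

2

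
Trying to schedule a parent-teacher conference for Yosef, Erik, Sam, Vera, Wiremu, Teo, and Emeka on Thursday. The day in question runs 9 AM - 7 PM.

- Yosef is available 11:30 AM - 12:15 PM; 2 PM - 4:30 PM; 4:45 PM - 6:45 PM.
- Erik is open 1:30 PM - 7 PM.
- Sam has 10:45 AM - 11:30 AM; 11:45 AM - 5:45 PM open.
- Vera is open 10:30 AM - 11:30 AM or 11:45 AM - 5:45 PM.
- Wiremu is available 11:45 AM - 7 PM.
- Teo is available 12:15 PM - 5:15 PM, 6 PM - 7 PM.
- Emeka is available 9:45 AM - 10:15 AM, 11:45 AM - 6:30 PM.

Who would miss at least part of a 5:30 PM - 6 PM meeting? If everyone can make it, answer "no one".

Sam, Teo, Vera

Yosef: free for 17:30-18:00. Erik: free for 17:30-18:00. Sam: not fully free for 17:30-18:00. Vera: not fully free for 17:30-18:00. Wiremu: free for 17:30-18:00. Teo: not fully free for 17:30-18:00. Emeka: free for 17:30-18:00.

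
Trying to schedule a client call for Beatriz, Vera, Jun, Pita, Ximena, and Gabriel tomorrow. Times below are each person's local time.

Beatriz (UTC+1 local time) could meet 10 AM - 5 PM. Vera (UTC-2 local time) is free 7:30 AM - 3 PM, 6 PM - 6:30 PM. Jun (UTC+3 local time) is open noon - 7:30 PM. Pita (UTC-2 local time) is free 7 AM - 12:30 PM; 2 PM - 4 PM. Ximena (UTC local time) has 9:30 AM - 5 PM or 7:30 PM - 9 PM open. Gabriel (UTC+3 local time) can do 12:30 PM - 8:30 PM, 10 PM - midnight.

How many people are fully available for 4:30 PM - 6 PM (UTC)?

Beatriz in UTC: 09:00-16:00 (subtract 1h to convert from UTC+1).
Vera in UTC: 09:30-17:00, 20:00-20:30 (add 2h to convert from UTC-2).
Jun in UTC: 09:00-16:30 (subtract 3h to convert from UTC+3).
Pita in UTC: 09:00-14:30, 16:00-18:00 (add 2h to convert from UTC-2).
Ximena in UTC: 09:30-17:00, 19:30-21:00.
Gabriel in UTC: 09:30-17:30, 19:00-21:00 (subtract 3h to convert from UTC+3).
Pita can make the full 16:30-18:00 slot — that's 1.

1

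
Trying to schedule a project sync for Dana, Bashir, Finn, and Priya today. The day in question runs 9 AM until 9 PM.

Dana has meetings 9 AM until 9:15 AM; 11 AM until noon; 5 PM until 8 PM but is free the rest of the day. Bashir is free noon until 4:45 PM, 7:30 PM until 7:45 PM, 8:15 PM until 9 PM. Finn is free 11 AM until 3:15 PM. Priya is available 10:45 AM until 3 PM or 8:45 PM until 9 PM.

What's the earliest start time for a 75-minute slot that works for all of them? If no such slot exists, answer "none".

12:00

Dana free: 09:15-11:00, 12:00-17:00, 20:00-21:00 (invert busy blocks within the working day).
Bashir free: 12:00-16:45, 19:30-19:45, 20:15-21:00.
Finn free: 11:00-15:15.
Priya free: 10:45-15:00, 20:45-21:00.
Dana ∩ Bashir: 12:00-16:45, 20:15-21:00.
Dana ∩ Bashir ∩ Finn: 12:00-15:15.
Dana ∩ Bashir ∩ Finn ∩ Priya: 12:00-15:00.
The first common window of at least 75 minutes is 12:00-15:00, so the earliest start is 12:00.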